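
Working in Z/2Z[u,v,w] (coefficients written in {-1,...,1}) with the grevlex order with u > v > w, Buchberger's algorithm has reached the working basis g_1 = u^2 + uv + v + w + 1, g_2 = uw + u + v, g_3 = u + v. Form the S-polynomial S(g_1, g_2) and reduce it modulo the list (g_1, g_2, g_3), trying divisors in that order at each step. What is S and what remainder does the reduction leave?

lcm(LM(g_1), LM(g_2)) = u^2w.
S = (lcm/LT(g_1))·g_1 − (lcm/LT(g_2))·g_2 = uvw + u^2 + uv + vw + w^2 + w.
Reduce S modulo (g_1, g_2, g_3) in that order:
  leading term uvw: subtract (v)·g_2 from uvw + u^2 + uv + vw + w^2 + w → u^2 + v^2 + vw + w^2 + w
  leading term u^2: subtract (1)·g_1 from u^2 + v^2 + vw + w^2 + w → uv + v^2 + vw + w^2 + v + 1
  leading term uv: subtract (v)·g_3 from uv + v^2 + vw + w^2 + v + 1 → vw + w^2 + v + 1
  leading term vw: no divisor's leading term divides it; move vw to the remainder.
  leading term w^2: no divisor's leading term divides it; move w^2 to the remainder.
  leading term v: no divisor's leading term divides it; move v to the remainder.
  leading term 1: no divisor's leading term divides it; move 1 to the remainder.
The remainder vw + w^2 + v + 1 is nonzero, so it would be added as the next basis element.
An S-polynomial is built so that the two leading terms cancel; whether anything survives reduction is exactly the Gröbner-basis criterion.

S(g_1, g_2) = uvw + u^2 + uv + vw + w^2 + w; remainder on division = vw + w^2 + v + 1.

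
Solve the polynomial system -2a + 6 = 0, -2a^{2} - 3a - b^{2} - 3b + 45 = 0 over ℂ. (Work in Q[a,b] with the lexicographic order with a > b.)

Compute a lex Gröbner basis by Buchberger's algorithm.
f_1 = -2a + 6, LT = a.
f_2 = -2a^{2} - 3a - b^{2} - 3b + 45, LT = a^{2}.

S(f_1,f_2): lcm = a^{2}. S = -\tfrac{9}{2}a - \tfrac{1}{2}b^{2} - \tfrac{3}{2}b + \tfrac{45}{2}.
  leading term a: subtract (\tfrac{9}{4})·f_1 from -\tfrac{9}{2}a - \tfrac{1}{2}b^{2} - \tfrac{3}{2}b + \tfrac{45}{2} → -\tfrac{1}{2}b^{2} - \tfrac{3}{2}b + 9
  leading term b^{2}: no divisor's leading term divides it; move -\tfrac{1}{2}b^{2} to the remainder.
  leading term b: no divisor's leading term divides it; move -\tfrac{3}{2}b to the remainder.
  leading term 1: no divisor's leading term divides it; move 9 to the remainder.
  remainder -\tfrac{1}{2}b^{2} - \tfrac{3}{2}b + 9 ≠ 0; add h_3 = -\tfrac{1}{2}b^{2} - \tfrac{3}{2}b + 9 to the basis.

S(f_1,h_3): leading monomials are coprime, so the S-polynomial reduces to 0 (Buchberger's first criterion).
S(f_2,h_3): leading monomials are coprime, so the S-polynomial reduces to 0 (Buchberger's first criterion).
Every S-polynomial of the final basis reduces to 0, so we have a Gröbner basis.
Inter-reduce: drop elements whose leading term is divisible by another's, tail-reduce, and make monic.
Reduced Gröbner basis: {a - 3, b^{2} + 3b - 18}.

From the last basis element, b^{2} + 3b - 18 = 0, so b takes values in {-6, 3}. Each choice, substituted upward through the basis, yields the corresponding point(s) of the solution set.
  b = -6: the earlier basis element becomes a - 3 = 0, giving a = 3 — point (3, -6).
  b = 3: the earlier basis element becomes a - 3 = 0, giving a = 3 — point (3, 3).
Substituting each solution back into the original system confirms all equations vanish.
This is the nonlinear analogue of row-reducing a linear system.

{(3, -6), (3, 3)}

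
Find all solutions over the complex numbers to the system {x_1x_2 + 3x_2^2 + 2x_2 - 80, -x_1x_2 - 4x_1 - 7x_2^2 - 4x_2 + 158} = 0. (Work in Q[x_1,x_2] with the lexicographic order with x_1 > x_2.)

{(-3, -5), (11/2 + 2*sqrt(31)*I, 15/4 - sqrt(31)*I/4), (11/2 - 2*sqrt(31)*I, 15/4 + sqrt(31)*I/4)}

Compute a lex Gröbner basis by Buchberger's algorithm.
f_1 = x_1x_2 + 3x_2^2 + 2x_2 - 80, LT = x_1x_2.
f_2 = -x_1x_2 - 4x_1 - 7x_2^2 - 4x_2 + 158, LT = x_1x_2.

S(f_1,f_2): lcm = x_1x_2. S = -4x_1 - 4x_2^2 - 2x_2 + 78.
  leading term x_1: no divisor's leading term divides it; move -4x_1 to the remainder.
  leading term x_2^2: no divisor's leading term divides it; move -4x_2^2 to the remainder.
  leading term x_2: no divisor's leading term divides it; move -2x_2 to the remainder.
  leading term 1: no divisor's leading term divides it; move 78 to the remainder.
  remainder -4x_1 - 4x_2^2 - 2x_2 + 78 ≠ 0; add h_3 = -4x_1 - 4x_2^2 - 2x_2 + 78 to the basis.

S(f_1,h_3): lcm = x_1x_2. S = -x_2^3 + 5/2x_2^2 + 43/2x_2 - 80.
  leading term x_2^3: no divisor's leading term divides it; move -x_2^3 to the remainder.
  leading term x_2^2: no divisor's leading term divides it; move 5/2x_2^2 to the remainder.
  leading term x_2: no divisor's leading term divides it; move 43/2x_2 to the remainder.
  leading term 1: no divisor's leading term divides it; move -80 to the remainder.
  remainder -x_2^3 + 5/2x_2^2 + 43/2x_2 - 80 ≠ 0; add h_4 = -x_2^3 + 5/2x_2^2 + 43/2x_2 - 80 to the basis.

The other S-polynomials (S(f_2,h_3), S(f_1,h_4), S(f_2,h_4), S(h_3,h_4)) all reduce to 0 modulo the current basis, so we have a Gröbner basis.
Inter-reduce: drop elements whose leading term is divisible by another's, tail-reduce, and make monic.
Reduced Gröbner basis: {x_1 + x_2^2 + 1/2x_2 - 39/2, x_2^3 - 5/2x_2^2 - 43/2x_2 + 80}.

From the last basis element, x_2^3 - 5/2x_2^2 - 43/2x_2 + 80 = 0, so x_2 takes values in {-5, 15/4 - sqrt(31)*I/4, 15/4 + sqrt(31)*I/4}. Each choice, substituted upward through the basis, yields the corresponding point(s) of the solution set.
  x_2 = -5: the earlier basis element becomes x_1 + 3 = 0, giving x_1 = -3 — point (-3, -5).
  x_2 = 15/4 - sqrt(31)*I/4: the earlier basis element becomes x_1 - 11/2 - 2*sqrt(31)*I = 0, giving x_1 = 11/2 + 2*sqrt(31)*I — point (11/2 + 2*sqrt(31)*I, 15/4 - sqrt(31)*I/4).
  x_2 = 15/4 + sqrt(31)*I/4: the earlier basis element becomes x_1 - 11/2 + 2*sqrt(31)*I = 0, giving x_1 = 11/2 - 2*sqrt(31)*I — point (11/2 - 2*sqrt(31)*I, 15/4 + sqrt(31)*I/4).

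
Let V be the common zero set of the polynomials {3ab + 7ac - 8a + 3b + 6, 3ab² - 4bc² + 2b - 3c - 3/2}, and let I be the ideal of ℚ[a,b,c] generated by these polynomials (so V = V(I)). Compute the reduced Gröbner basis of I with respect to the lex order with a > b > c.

G = {ab + 7/3ac - 8/3a + b + 2, ac² - 16/7ac + 64/49a - 9/49b² - 12/49bc² + 3/7bc - 36/49b + 33/49c - 15/14, b³ + 4/3b²c² + 4/3b² + 28/9bc³ - 32/9bc² - 5/9bc + 41/18b + 7/3c² - 3/2c - 4/3}

f_1 = 3ab + 7ac - 8a + 3b + 6, LT = ab.
f_2 = 3ab² - 4bc² + 2b - 3c - 3/2, LT = ab².

S(f_1,f_2): lcm = ab². S = 7/3abc - 8/3ab + b² + 4/3bc² + 4/3b + c + ½.
  leading term abc: subtract (7/9c)·f_1 from 7/3abc - 8/3ab + b² + 4/3bc² + 4/3b + c + ½ → -8/3ab - 49/9ac² + 56/9ac + b² + 4/3bc² - 7/3bc + 4/3b - 11/3c + ½
  leading term ab: subtract (-8/9)·f_1 from -8/3ab - 49/9ac² + 56/9ac + b² + 4/3bc² - 7/3bc + 4/3b - 11/3c + ½ → -49/9ac² + 112/9ac - 64/9a + b² + 4/3bc² - 7/3bc + 4b - 11/3c + 35/6
  leading term ac²: no divisor's leading term divides it; move -49/9ac² to the remainder.
  leading term ac: no divisor's leading term divides it; move 112/9ac to the remainder.
  leading term a: no divisor's leading term divides it; move -64/9a to the remainder.
  leading term b²: no divisor's leading term divides it; move b² to the remainder.
  leading term bc²: no divisor's leading term divides it; move 4/3bc² to the remainder.
  leading term bc: no divisor's leading term divides it; move -7/3bc to the remainder.
  leading term b: no divisor's leading term divides it; move 4b to the remainder.
  leading term c: no divisor's leading term divides it; move -11/3c to the remainder.
  leading term 1: no divisor's leading term divides it; move 35/6 to the remainder.
  remainder -49/9ac² + 112/9ac - 64/9a + b² + 4/3bc² - 7/3bc + 4b - 11/3c + 35/6 ≠ 0; add g_3 = -49/9ac² + 112/9ac - 64/9a + b² + 4/3bc² - 7/3bc + 4b - 11/3c + 35/6 to the basis.

S(f_1,g_3): lcm = abc². S = 16/7abc - 64/49ab + 7/3ac³ - 8/3ac² + 9/49b³ + 12/49b²c² - 3/7b²c + 36/49b² + bc² - 33/49bc + 15/14b + 2c².
  leading term abc: subtract (16/21c)·f_1 from 16/7abc - 64/49ab + 7/3ac³ - 8/3ac² + 9/49b³ + 12/49b²c² - 3/7b²c + 36/49b² + bc² - 33/49bc + 15/14b + 2c² → -64/49ab + 7/3ac³ - 8ac² + 128/21ac + 9/49b³ + 12/49b²c² - 3/7b²c + 36/49b² + bc² - 145/49bc + 15/14b + 2c² - 32/7c
  leading term ab: subtract (-64/147)·f_1 from -64/49ab + 7/3ac³ - 8ac² + 128/21ac + 9/49b³ + 12/49b²c² - 3/7b²c + 36/49b² + bc² - 145/49bc + 15/14b + 2c² - 32/7c → 7/3ac³ - 8ac² + 64/7ac - 512/147a + 9/49b³ + 12/49b²c² - 3/7b²c + 36/49b² + bc² - 145/49bc + 233/98b + 2c² - 32/7c + 128/49
  leading term ac³: subtract (-3/7c)·g_3 from 7/3ac³ - 8ac² + 64/7ac - 512/147a + 9/49b³ + 12/49b²c² - 3/7b²c + 36/49b² + bc² - 145/49bc + 233/98b + 2c² - 32/7c + 128/49 → -8/3ac² + 128/21ac - 512/147a + 9/49b³ + 12/49b²c² + 36/49b² + 4/7bc³ - 61/49bc + 233/98b + 3/7c² - 29/14c + 128/49
  leading term ac²: subtract (24/49)·g_3 from -8/3ac² + 128/21ac - 512/147a + 9/49b³ + 12/49b²c² + 36/49b² + 4/7bc³ - 61/49bc + 233/98b + 3/7c² - 29/14c + 128/49 → 9/49b³ + 12/49b²c² + 12/49b² + 4/7bc³ - 32/49bc² - 5/49bc + 41/98b + 3/7c² - 27/98c - 12/49
  leading term b³: no divisor's leading term divides it; move 9/49b³ to the remainder.
  leading term b²c²: no divisor's leading term divides it; move 12/49b²c² to the remainder.
  leading term b²: no divisor's leading term divides it; move 12/49b² to the remainder.
  leading term bc³: no divisor's leading term divides it; move 4/7bc³ to the remainder.
  leading term bc²: no divisor's leading term divides it; move -32/49bc² to the remainder.
  leading term bc: no divisor's leading term divides it; move -5/49bc to the remainder.
  leading term b: no divisor's leading term divides it; move 41/98b to the remainder.
  leading term c²: no divisor's leading term divides it; move 3/7c² to the remainder.
  leading term c: no divisor's leading term divides it; move -27/98c to the remainder.
  leading term 1: no divisor's leading term divides it; move -12/49 to the remainder.
  remainder 9/49b³ + 12/49b²c² + 12/49b² + 4/7bc³ - 32/49bc² - 5/49bc + 41/98b + 3/7c² - 27/98c - 12/49 ≠ 0; add g_4 = 9/49b³ + 12/49b²c² + 12/49b² + 4/7bc³ - 32/49bc² - 5/49bc + 41/98b + 3/7c² - 27/98c - 12/49 to the basis.

The other S-polynomials (S(f_2,g_3), S(f_1,g_4), S(f_2,g_4), S(g_3,g_4)) all reduce to 0 modulo the current basis, so we have a Gröbner basis.
Inter-reduce: drop elements whose leading term is divisible by another's, tail-reduce, and make monic.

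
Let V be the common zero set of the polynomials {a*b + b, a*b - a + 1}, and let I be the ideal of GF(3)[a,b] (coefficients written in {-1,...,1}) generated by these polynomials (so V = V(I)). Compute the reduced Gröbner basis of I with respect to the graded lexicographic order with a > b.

f_1 = a*b + b, LT = a*b.
f_2 = a*b - a + 1, LT = a*b.

S(f_1,f_2): lcm = a*b. S = a + b - 1.
  leading term a: no divisor's leading term divides it; move a to the remainder.
  leading term b: no divisor's leading term divides it; move b to the remainder.
  leading term 1: no divisor's leading term divides it; move -1 to the remainder.
  remainder a + b - 1 ≠ 0; add g_3 = a + b - 1 to the basis.

S(f_1,g_3): lcm = a*b. S = -b**2 - b.
  leading term b**2: no divisor's leading term divides it; move -b**2 to the remainder.
  leading term b: no divisor's leading term divides it; move -b to the remainder.
  remainder -b**2 - b ≠ 0; add g_4 = -b**2 - b to the basis.

S(f_2,g_3): lcm = a*b. S = -b**2 - a + b + 1.
  leading term b**2: subtract (1)·g_4 from -b**2 - a + b + 1 → -a - b + 1
  leading term a: subtract (-1)·g_3 from -a - b + 1 → 0
  remainder 0.

S(f_1,g_4): lcm = a*b**2. S = -a*b + b**2.
  leading term a*b: subtract (-1)·f_1 from -a*b + b**2 → b**2 + b
  leading term b**2: subtract (-1)·g_4 from b**2 + b → 0
  remainder 0.

S(f_2,g_4): lcm = a*b**2. S = a*b + b.
  leading term a*b: subtract (1)·f_1 from a*b + b → 0
  remainder 0.

S(g_3,g_4): leading monomials are coprime, so the S-polynomial reduces to 0 (Buchberger's first criterion).
Every S-polynomial of the final basis reduces to 0, so we have a Gröbner basis.
Inter-reduce: drop elements whose leading term is divisible by another's, tail-reduce, and make monic.

G = {b**2 + b, a + b - 1}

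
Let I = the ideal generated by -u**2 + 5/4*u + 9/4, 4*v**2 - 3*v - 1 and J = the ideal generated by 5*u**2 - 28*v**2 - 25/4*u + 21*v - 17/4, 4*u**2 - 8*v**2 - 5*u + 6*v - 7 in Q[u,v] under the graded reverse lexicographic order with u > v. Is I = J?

Yes, the ideals are equal.

Two ideals are equal iff their reduced Gröbner bases coincide (the reduced basis is unique for a fixed ordering).
Buchberger on the first generating set:
f_1 = -u**2 + 5/4*u + 9/4, LT = u**2.
f_2 = 4*v**2 - 3*v - 1, LT = v**2.

The S-polynomials (S(f_1,f_2)) all reduce to 0 modulo the current basis, so we have a Gröbner basis.
Inter-reduce: drop elements whose leading term is divisible by another's, tail-reduce, and make monic.
Reduced Gröbner basis: {u**2 - 5/4*u - 9/4, v**2 - 3/4*v - 1/4}.

Buchberger on the second generating set:
h_1 = 5*u**2 - 28*v**2 - 25/4*u + 21*v - 17/4, LT = u**2.
h_2 = 4*u**2 - 8*v**2 - 5*u + 6*v - 7, LT = u**2.

S(h_1,h_2): lcm = u**2. S = -18/5*v**2 + 27/10*v + 9/10.
  leading term v**2: no divisor's leading term divides it; move -18/5*v**2 to the remainder.
  leading term v: no divisor's leading term divides it; move 27/10*v to the remainder.
  leading term 1: no divisor's leading term divides it; move 9/10 to the remainder.
  remainder -18/5*v**2 + 27/10*v + 9/10 ≠ 0; add k_3 = -18/5*v**2 + 27/10*v + 9/10 to the basis.

The other S-polynomials (S(h_1,k_3), S(h_2,k_3)) all reduce to 0 modulo the current basis, so we have a Gröbner basis.
Inter-reduce: drop elements whose leading term is divisible by another's, tail-reduce, and make monic.
Reduced Gröbner basis: {u**2 - 5/4*u - 9/4, v**2 - 3/4*v - 1/4}.

Same reduced basis, so the two generating sets span the same ideal.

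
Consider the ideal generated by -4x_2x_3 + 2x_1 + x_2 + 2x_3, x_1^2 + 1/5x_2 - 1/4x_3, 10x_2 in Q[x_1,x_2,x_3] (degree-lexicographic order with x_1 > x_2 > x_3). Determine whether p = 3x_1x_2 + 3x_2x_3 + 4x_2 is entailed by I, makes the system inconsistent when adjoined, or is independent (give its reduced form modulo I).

3x_1x_2 + 3x_2x_3 + 4x_2 lies in I (it reduces to 0).

First compute the reduced Gröbner basis of I by Buchberger's algorithm.
f_1 = -4x_2x_3 + 2x_1 + x_2 + 2x_3, LT = x_2x_3.
f_2 = x_1^2 + 1/5x_2 - 1/4x_3, LT = x_1^2.
f_3 = 10x_2, LT = x_2.

S(f_1,f_3): lcm = x_2x_3. S = -1/2x_1 - 1/4x_2 - 1/2x_3.
  leading term x_1: no divisor's leading term divides it; move -1/2x_1 to the remainder.
  leading term x_2: subtract (-1/40)·f_3 from -1/4x_2 - 1/2x_3 → -1/2x_3
  leading term x_3: no divisor's leading term divides it; move -1/2x_3 to the remainder.
  remainder -1/2x_1 - 1/2x_3 ≠ 0; add h_4 = -1/2x_1 - 1/2x_3 to the basis.

S(f_2,h_4): lcm = x_1^2. S = -x_1x_3 + 1/5x_2 - 1/4x_3.
  leading term x_1x_3: subtract (2x_3)·h_4 from -x_1x_3 + 1/5x_2 - 1/4x_3 → x_3^2 + 1/5x_2 - 1/4x_3
  leading term x_3^2: no divisor's leading term divides it; move x_3^2 to the remainder.
  leading term x_2: subtract (1/50)·f_3 from 1/5x_2 - 1/4x_3 → -1/4x_3
  leading term x_3: no divisor's leading term divides it; move -1/4x_3 to the remainder.
  remainder x_3^2 - 1/4x_3 ≠ 0; add h_5 = x_3^2 - 1/4x_3 to the basis.

The other S-polynomials (S(f_1,f_2), S(f_2,f_3), S(f_1,h_4), S(f_3,h_4), S(f_1,h_5), S(f_2,h_5), S(f_3,h_5), S(h_4,h_5)) all reduce to 0 modulo the current basis, so we have a Gröbner basis.
Inter-reduce: drop elements whose leading term is divisible by another's, tail-reduce, and make monic.
Reduced Gröbner basis: {x_3^2 - 1/4x_3, x_1 + x_3, x_2}.
Label its elements g_1 = x_3^2 - 1/4x_3, g_2 = x_1 + x_3, g_3 = x_2.

Reduce p = 3x_1x_2 + 3x_2x_3 + 4x_2 modulo G:
  leading term x_1x_2: subtract (3x_2)·g_2 from 3x_1x_2 + 3x_2x_3 + 4x_2 → 4x_2
  leading term x_2: subtract (4)·g_3 from 4x_2 → 0
  normal form = 0.
Since the normal form is 0, p ∈ I.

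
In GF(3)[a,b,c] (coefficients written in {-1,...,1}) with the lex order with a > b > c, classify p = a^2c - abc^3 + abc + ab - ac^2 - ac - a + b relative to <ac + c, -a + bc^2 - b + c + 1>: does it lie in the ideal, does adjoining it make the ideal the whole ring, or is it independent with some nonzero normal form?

a^2c - abc^3 + abc + ab - ac^2 - ac - a + b is independent of I; its normal form modulo I is b^2c^2 - b^2 - bc^2 + bc - c - 1.

First compute the reduced Gröbner basis of I by Buchberger's algorithm.
f_1 = ac + c, LT = ac.
f_2 = -a + bc^2 - b + c + 1, LT = a.

S(f_1,f_2): lcm = ac. S = bc^3 - bc + c^2 - c.
  reduce S modulo (f_1, f_2):
  remainder bc^3 - bc + c^2 - c ≠ 0; add h_3 = bc^3 - bc + c^2 - c to the basis.

The other S-polynomials (S(f_1,h_3), S(f_2,h_3)) all reduce to 0 modulo the current basis, so we have a Gröbner basis.
Inter-reduce: drop elements whose leading term is divisible by another's, tail-reduce, and make monic.
Reduced Gröbner basis: {a - bc^2 + b - c - 1, bc^3 - bc + c^2 - c}.
Label its elements g_1 = a - bc^2 + b - c - 1, g_2 = bc^3 - bc + c^2 - c.

Reduce p = a^2c - abc^3 + abc + ab - ac^2 - ac - a + b modulo G:
  leading term a^2c: subtract (ac)·g_1 from a^2c - abc^3 + abc + ab - ac^2 - ac - a + b → ab - a + b
  leading term ab: subtract (b)·g_1 from ab - a + b → -a + b^2c^2 - b^2 + bc - b
  leading term a: subtract (-1)·g_1 from -a + b^2c^2 - b^2 + bc - b → b^2c^2 - b^2 - bc^2 + bc - c - 1
  leading term b^2c^2: no divisor's leading term divides it; move b^2c^2 to the remainder.
  leading term b^2: no divisor's leading term divides it; move -b^2 to the remainder.
  leading term bc^2: no divisor's leading term divides it; move -bc^2 to the remainder.
  leading term bc: no divisor's leading term divides it; move bc to the remainder.
  leading term c: no divisor's leading term divides it; move -c to the remainder.
  leading term 1: no divisor's leading term divides it; move -1 to the remainder.
  normal form = b^2c^2 - b^2 - bc^2 + bc - c - 1.
The normal form is nonzero, so p ∉ I. Since p minus its normal form lies in I, I + (p) = I + (r) where r = b^2c^2 - b^2 - bc^2 + bc - c - 1; decide whether this ideal is the whole ring.
Run Buchberger on G together with r (pairs among the g_i already reduce to 0 since G is a Gröbner basis):
g_1 = a - bc^2 + b - c - 1, LT = a.
g_2 = bc^3 - bc + c^2 - c, LT = bc^3.
r = b^2c^2 - b^2 - bc^2 + bc - c - 1, LT = b^2c^2.

S(g_2,r): lcm = b^2c^3. S = bc^3 - bc + c^2 + c.
  reduce S modulo (g_1, g_2, r):
  remainder -c ≠ 0; add m_4 = -c to the basis.

S(r,m_4): lcm = b^2c^2. S = -b^2 - bc^2 + bc - c - 1.
  reduce S modulo (g_1, g_2, r, m_4):
  remainder -b^2 - 1 ≠ 0; add m_5 = -b^2 - 1 to the basis.

The other S-polynomials (S(g_1,g_2), S(g_1,r), S(g_1,m_4), S(g_2,m_4), S(g_1,m_5), S(g_2,m_5), S(r,m_5), S(m_4,m_5)) all reduce to 0 modulo the current basis, so we have a Gröbner basis.
Inter-reduce: drop elements whose leading term is divisible by another's, tail-reduce, and make monic.
Reduced Gröbner basis: {a + b - 1, b^2 + 1, c}.
The reduced Gröbner basis of I + (p) is {a + b - 1, b^2 + 1, c} ≠ {1}, a proper ideal, so the enlarged system stays consistent: p is independent of I, with normal form b^2c^2 - b^2 - bc^2 + bc - c - 1.

Ideal membership is decidable via reduction modulo a Gröbner basis.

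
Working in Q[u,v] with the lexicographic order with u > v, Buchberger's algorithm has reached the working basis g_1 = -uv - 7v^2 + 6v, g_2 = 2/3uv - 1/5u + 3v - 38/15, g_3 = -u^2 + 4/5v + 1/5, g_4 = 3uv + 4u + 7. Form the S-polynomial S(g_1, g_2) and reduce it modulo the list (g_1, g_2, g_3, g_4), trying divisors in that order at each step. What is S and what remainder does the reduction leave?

S(g_1, g_2) = 3/10u + 7v^2 - 21/2v + 19/5; remainder on division = 3/10u + 7v^2 - 21/2v + 19/5.

lcm(LM(g_1), LM(g_2)) = uv.
S = (lcm/LT(g_1))·g_1 − (lcm/LT(g_2))·g_2 = 3/10u + 7v^2 - 21/2v + 19/5.
Reduce S modulo (g_1, g_2, g_3, g_4) in that order:
  leading term u: no divisor's leading term divides it; move 3/10u to the remainder.
  leading term v^2: no divisor's leading term divides it; move 7v^2 to the remainder.
  leading term v: no divisor's leading term divides it; move -21/2v to the remainder.
  leading term 1: no divisor's leading term divides it; move 19/5 to the remainder.
The remainder 3/10u + 7v^2 - 21/2v + 19/5 is nonzero, so it would be added as the next basis element.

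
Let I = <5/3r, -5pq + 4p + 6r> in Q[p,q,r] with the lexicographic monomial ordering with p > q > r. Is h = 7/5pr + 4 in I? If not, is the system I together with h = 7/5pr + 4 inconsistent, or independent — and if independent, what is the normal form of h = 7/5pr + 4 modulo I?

Adjoining 7/5pr + 4 makes the ideal the whole ring: the system is inconsistent.

First compute the reduced Gröbner basis of I by Buchberger's algorithm.
f_1 = 5/3r, LT = r.
f_2 = -5pq + 4p + 6r, LT = pq.

S(f_1,f_2): leading monomials are coprime, so the S-polynomial reduces to 0 (Buchberger's first criterion).
Every S-polynomial of the final basis reduces to 0, so we have a Gröbner basis.
Inter-reduce: drop elements whose leading term is divisible by another's, tail-reduce, and make monic.
Reduced Gröbner basis: {pq - 4/5p, r}.
Label its elements g_1 = pq - 4/5p, g_2 = r.

Reduce h = 7/5pr + 4 modulo G:
  leading term pr: subtract (7/5p)·g_2 from 7/5pr + 4 → 4
  leading term 1: no divisor's leading term divides it; move 4 to the remainder.
  normal form = 4.
The normal form is nonzero, so h ∉ I. Since h minus its normal form lies in I, I + (h) = I + (n) where n = 4; decide whether this ideal is the whole ring.
Here n = 4 is a nonzero constant, hence a unit: 1 ∈ I + (h), the Gröbner basis of I + (h) is {1}, and the enlarged system has no common solution — adjoining h is inconsistent.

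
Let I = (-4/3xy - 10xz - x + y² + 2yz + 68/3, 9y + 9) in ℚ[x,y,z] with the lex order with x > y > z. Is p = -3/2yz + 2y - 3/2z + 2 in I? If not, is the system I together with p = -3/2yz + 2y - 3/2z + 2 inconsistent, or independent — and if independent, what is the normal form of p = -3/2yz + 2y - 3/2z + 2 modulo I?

First compute the reduced Gröbner basis of I by Buchberger's algorithm.
f_1 = -4/3xy - 10xz - x + y² + 2yz + 68/3, LT = xy.
f_2 = 9y + 9, LT = y.

S(f_1,f_2): lcm = xy. S = 15/2xz - ¼x - ¾y² - 3/2yz - 17.
  reduce S modulo (f_1, f_2):
  remainder 15/2xz - ¼x + 3/2z - 71/4 ≠ 0; add h_3 = 15/2xz - ¼x + 3/2z - 71/4 to the basis.

The other S-polynomials (S(f_1,h_3), S(f_2,h_3)) all reduce to 0 modulo the current basis, so we have a Gröbner basis.
Inter-reduce: drop elements whose leading term is divisible by another's, tail-reduce, and make monic.
Reduced Gröbner basis: {xz - 1/30x + ⅕z - 71/30, y + 1}.
Label its elements g_1 = xz - 1/30x + ⅕z - 71/30, g_2 = y + 1.

Reduce p = -3/2yz + 2y - 3/2z + 2 modulo G:
  leading term yz: subtract (-3/2z)·g_2 from -3/2yz + 2y - 3/2z + 2 → 2y + 2
  leading term y: subtract (2)·g_2 from 2y + 2 → 0
  normal form = 0.
Since the normal form is 0, p ∈ I.

The remainder on division by a Gröbner basis is unique — it is the normal form.

-3/2yz + 2y - 3/2z + 2 lies in I (it reduces to 0).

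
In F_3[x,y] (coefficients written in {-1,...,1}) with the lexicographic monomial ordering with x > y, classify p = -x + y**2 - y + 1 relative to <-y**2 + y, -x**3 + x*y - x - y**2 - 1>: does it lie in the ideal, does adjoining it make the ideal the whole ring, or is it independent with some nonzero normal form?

First compute the reduced Gröbner basis of I by Buchberger's algorithm.
f_1 = -y**2 + y, LT = y**2.
f_2 = -x**3 + x*y - x - y**2 - 1, LT = x**3.

S(f_1,f_2): leading monomials are coprime, so the S-polynomial reduces to 0 (Buchberger's first criterion).
Every S-polynomial of the final basis reduces to 0, so we have a Gröbner basis.
Inter-reduce: drop elements whose leading term is divisible by another's, tail-reduce, and make monic.
Reduced Gröbner basis: {x**3 - x*y + x + y + 1, y**2 - y}.
Label its elements g_1 = x**3 - x*y + x + y + 1, g_2 = y**2 - y.

Reduce p = -x + y**2 - y + 1 modulo G:
  leading term x: no divisor's leading term divides it; move -x to the remainder.
  leading term y**2: subtract (1)·g_2 from y**2 - y + 1 → 1
  leading term 1: no divisor's leading term divides it; move 1 to the remainder.
  normal form = -x + 1.
The normal form is nonzero, so p ∉ I. Since p minus its normal form lies in I, I + (p) = I + (r) where r = -x + 1; decide whether this ideal is the whole ring.
Run Buchberger on G together with r (pairs among the g_i already reduce to 0 since G is a Gröbner basis):
g_1 = x**3 - x*y + x + y + 1, LT = x**3.
g_2 = y**2 - y, LT = y**2.
r = -x + 1, LT = x.

S(g_1,g_2): leading monomials are coprime, so the S-polynomial reduces to 0 (Buchberger's first criterion).
S(g_1,r): lcm = x**3. S = x**2 - x*y + x + y + 1.
  leading term x**2: subtract (-x)·r from x**2 - x*y + x + y + 1 → -x*y - x + y + 1
  leading term x*y: subtract (y)·r from -x*y - x + y + 1 → -x + 1
  leading term x: subtract (1)·r from -x + 1 → 0
  remainder 0.

S(g_2,r): leading monomials are coprime, so the S-polynomial reduces to 0 (Buchberger's first criterion).
Every S-polynomial of the final basis reduces to 0, so we have a Gröbner basis.
Inter-reduce: drop elements whose leading term is divisible by another's, tail-reduce, and make monic.
Reduced Gröbner basis: {x - 1, y**2 - y}.
The reduced Gröbner basis of I + (p) is {x - 1, y**2 - y} ≠ {1}, a proper ideal, so the enlarged system stays consistent: p is independent of I, with normal form -x + 1.

-x + y**2 - y + 1 is independent of I; its normal form modulo I is -x + 1.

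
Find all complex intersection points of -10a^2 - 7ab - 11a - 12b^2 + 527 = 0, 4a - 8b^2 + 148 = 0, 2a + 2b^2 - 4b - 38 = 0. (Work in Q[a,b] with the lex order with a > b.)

{(-5, -4)}

Compute a lex Gröbner basis by Buchberger's algorithm.
f_1 = -10a^2 - 7ab - 11a - 12b^2 + 527, LT = a^2.
f_2 = 4a - 8b^2 + 148, LT = a.
f_3 = 2a + 2b^2 - 4b - 38, LT = a.

S(f_1,f_2): lcm = a^2. S = 2ab^2 + 7/10ab - 359/10a + 6/5b^2 - 527/10.
  reduce S modulo (f_1, f_2, f_3):
  remainder 4b^4 + 7/5b^3 - 723/5b^2 - 259/10b + 6378/5 ≠ 0; add h_4 = 4b^4 + 7/5b^3 - 723/5b^2 - 259/10b + 6378/5 to the basis.

S(f_1,f_3): lcm = a^2. S = -ab^2 + 27/10ab + 201/10a + 6/5b^2 - 527/10.
  reduce S modulo (f_1, f_2, f_3, h_4):
  remainder 61/10b^3 + 61/10b^2 - 2257/20b - 793/5 ≠ 0; add h_5 = 61/10b^3 + 61/10b^2 - 2257/20b - 793/5 to the basis.

S(f_2,f_3): lcm = a. S = -3b^2 + 2b + 56.
  reduce S modulo (f_1, f_2, f_3, h_4, h_5):
  remainder -3b^2 + 2b + 56 ≠ 0; add h_6 = -3b^2 + 2b + 56 to the basis.

S(h_4,h_5): lcm = b^4. S = -13/20b^3 - 353/20b^2 + 781/40b + 3189/10.
  reduce S modulo (f_1, f_2, f_3, h_4, h_5, h_6):
  remainder -23/6b - 46/3 ≠ 0; add h_7 = -23/6b - 46/3 to the basis.

The other S-polynomials (S(f_1,h_4), S(f_2,h_4), S(f_3,h_4), S(f_1,h_5), S(f_2,h_5), S(f_3,h_5), S(f_1,h_6), S(f_2,h_6), S(f_3,h_6), S(h_4,h_6), S(h_5,h_6), S(f_1,h_7), S(f_2,h_7), S(f_3,h_7), S(h_4,h_7), S(h_5,h_7), S(h_6,h_7)) all reduce to 0 modulo the current basis, so we have a Gröbner basis.
Inter-reduce: drop elements whose leading term is divisible by another's, tail-reduce, and make monic.
Reduced Gröbner basis: {a + 5, b + 4}.

Elimination: the polynomial b + 4 lies in the elimination ideal for b, so b ∈ {-4}. For each such b, the remaining basis elements (now univariate) give the rest of the solution.
  b = -4: the earlier basis element becomes a + 5 = 0, giving a = -5 — point (-5, -4).
This is the nonlinear analogue of row-reducing a linear system.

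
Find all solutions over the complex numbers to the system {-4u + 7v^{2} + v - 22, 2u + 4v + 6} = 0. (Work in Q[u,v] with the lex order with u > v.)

{(1, -2), (-31/7, 5/7)}

Compute a lex Gröbner basis by Buchberger's algorithm.
f_1 = -4u + 7v^{2} + v - 22, LT = u.
f_2 = 2u + 4v + 6, LT = u.

S(f_1,f_2): lcm = u. S = -\tfrac{7}{4}v^{2} - \tfrac{9}{4}v + \tfrac{5}{2}.
  leading term v^{2}: no divisor's leading term divides it; move -\tfrac{7}{4}v^{2} to the remainder.
  leading term v: no divisor's leading term divides it; move -\tfrac{9}{4}v to the remainder.
  leading term 1: no divisor's leading term divides it; move \tfrac{5}{2} to the remainder.
  remainder -\tfrac{7}{4}v^{2} - \tfrac{9}{4}v + \tfrac{5}{2} ≠ 0; add h_3 = -\tfrac{7}{4}v^{2} - \tfrac{9}{4}v + \tfrac{5}{2} to the basis.

The other S-polynomials (S(f_1,h_3), S(f_2,h_3)) all reduce to 0 modulo the current basis, so we have a Gröbner basis.
Inter-reduce: drop elements whose leading term is divisible by another's, tail-reduce, and make monic.
Reduced Gröbner basis: {u + 2v + 3, v^{2} + \tfrac{9}{7}v - \tfrac{10}{7}}.

A lex Gröbner basis eliminates variables successively. Here v^{2} + \tfrac{9}{7}v - \tfrac{10}{7} depends only on v, with roots {-2, 5/7}; lifting each root through the earlier basis elements recovers the full solutions.
  v = -2: the earlier basis element becomes u - 1 = 0, giving u = 1 — point (1, -2).
  v = 5/7: the earlier basis element becomes u + \tfrac{31}{7} = 0, giving u = -31/7 — point (-31/7, 5/7).
Substituting each solution back into the original system confirms all equations vanish.
This is the nonlinear analogue of row-reducing a linear system.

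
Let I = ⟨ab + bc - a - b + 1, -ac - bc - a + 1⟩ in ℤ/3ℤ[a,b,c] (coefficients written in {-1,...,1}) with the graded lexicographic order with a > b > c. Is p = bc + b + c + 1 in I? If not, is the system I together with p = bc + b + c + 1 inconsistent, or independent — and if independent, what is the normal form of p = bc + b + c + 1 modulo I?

bc + b + c + 1 is independent of I; its normal form modulo I is bc + b + c + 1.

First compute the reduced Gröbner basis of I by Buchberger's algorithm.
f_1 = ab + bc - a - b + 1, LT = ab.
f_2 = -ac - bc - a + 1, LT = ac.

S(f_1,f_2): lcm = abc. S = -b²c + bc² - ab - ac - bc + b + c.
  leading term b²c: no divisor's leading term divides it; move -b²c to the remainder.
  leading term bc²: no divisor's leading term divides it; move bc² to the remainder.
  leading term ab: subtract (-1)·f_1 from -ab - ac - bc + b + c → -ac - a + c + 1
  leading term ac: subtract (1)·f_2 from -ac - a + c + 1 → bc + c
  leading term bc: no divisor's leading term divides it; move bc to the remainder.
  leading term c: no divisor's leading term divides it; move c to the remainder.
  remainder -b²c + bc² + bc + c ≠ 0; add h_3 = -b²c + bc² + bc + c to the basis.

The other S-polynomials (S(f_1,h_3), S(f_2,h_3)) all reduce to 0 modulo the current basis, so we have a Gröbner basis.
Inter-reduce: drop elements whose leading term is divisible by another's, tail-reduce, and make monic.
Reduced Gröbner basis: {b²c - bc² - bc - c, ab + bc - a - b + 1, ac + bc + a - 1}.
Label its elements g_1 = b²c - bc² - bc - c, g_2 = ab + bc - a - b + 1, g_3 = ac + bc + a - 1.

Reduce p = bc + b + c + 1 modulo G:
  leading term bc: no divisor's leading term divides it; move bc to the remainder.
  leading term b: no divisor's leading term divides it; move b to the remainder.
  leading term c: no divisor's leading term divides it; move c to the remainder.
  leading term 1: no divisor's leading term divides it; move 1 to the remainder.
  normal form = bc + b + c + 1.
The normal form is nonzero, so p ∉ I. Since p minus its normal form lies in I, I + (p) = I + (r) where r = bc + b + c + 1; decide whether this ideal is the whole ring.
Run Buchberger on G together with r (pairs among the g_i already reduce to 0 since G is a Gröbner basis):
g_1 = b²c - bc² - bc - c, LT = b²c.
g_2 = ab + bc - a - b + 1, LT = ab.
g_3 = ac + bc + a - 1, LT = ac.
r = bc + b + c + 1, LT = bc.

S(g_1,r): lcm = b²c. S = -bc² - b² + bc - b - c.
  leading term bc²: subtract (-c)·r from -bc² - b² + bc - b - c → -b² - bc + c² - b
  leading term b²: no divisor's leading term divides it; move -b² to the remainder.
  leading term bc: subtract (-1)·r from -bc + c² - b → c² + c + 1
  leading term c²: no divisor's leading term divides it; move c² to the remainder.
  leading term c: no divisor's leading term divides it; move c to the remainder.
  leading term 1: no divisor's leading term divides it; move 1 to the remainder.
  remainder -b² + c² + c + 1 ≠ 0; add m_5 = -b² + c² + c + 1 to the basis.

S(g_2,r): lcm = abc. S = bc² - ab + ac - bc - a + c.
  leading term bc²: subtract (c)·r from bc² - ab + ac - bc - a + c → -ab + ac + bc - c² - a
  leading term ab: subtract (-1)·g_2 from -ab + ac + bc - c² - a → ac - bc - c² + a - b + 1
  leading term ac: subtract (1)·g_3 from ac - bc - c² + a - b + 1 → bc - c² - b - 1
  leading term bc: subtract (1)·r from bc - c² - b - 1 → -c² + b - c + 1
  leading term c²: no divisor's leading term divides it; move -c² to the remainder.
  leading term b: no divisor's leading term divides it; move b to the remainder.
  leading term c: no divisor's leading term divides it; move -c to the remainder.
  leading term 1: no divisor's leading term divides it; move 1 to the remainder.
  remainder -c² + b - c + 1 ≠ 0; add m_6 = -c² + b - c + 1 to the basis.

S(g_3,m_6): lcm = ac². S = bc² + ab + a - c.
  leading term bc²: subtract (c)·r from bc² + ab + a - c → ab - bc - c² + a + c
  leading term ab: subtract (1)·g_2 from ab - bc - c² + a + c → bc - c² - a + b + c - 1
  leading term bc: subtract (1)·r from bc - c² - a + b + c - 1 → -c² - a + 1
  leading term c²: subtract (1)·m_6 from -c² - a + 1 → -a - b + c
  leading term a: no divisor's leading term divides it; move -a to the remainder.
  leading term b: no divisor's leading term divides it; move -b to the remainder.
  leading term c: no divisor's leading term divides it; move c to the remainder.
  remainder -a - b + c ≠ 0; add m_7 = -a - b + c to the basis.

The other S-polynomials (S(g_1,g_2), S(g_1,g_3), S(g_2,g_3), S(g_3,r), S(g_1,m_5), S(g_2,m_5), S(g_3,m_5), S(r,m_5), S(g_1,m_6), S(g_2,m_6), S(r,m_6), S(m_5,m_6), S(g_1,m_7), S(g_2,m_7), S(g_3,m_7), S(r,m_7), S(m_5,m_7), S(m_6,m_7)) all reduce to 0 modulo the current basis, so we have a Gröbner basis.
Inter-reduce: drop elements whose leading term is divisible by another's, tail-reduce, and make monic.
Reduced Gröbner basis: {b² - b + 1, bc + b + c + 1, c² - b + c - 1, a + b - c}.
The reduced Gröbner basis of I + (p) is {b² - b + 1, bc + b + c + 1, c² - b + c - 1, a + b - c} ≠ {1}, a proper ideal, so the enlarged system stays consistent: p is independent of I, with normal form bc + b + c + 1.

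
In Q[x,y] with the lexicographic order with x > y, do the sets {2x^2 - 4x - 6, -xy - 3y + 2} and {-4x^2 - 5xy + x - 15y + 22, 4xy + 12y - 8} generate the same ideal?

Equality of ideals is decidable: compute both reduced Gröbner bases (unique for the ordering) and check whether they agree.
Buchberger on the first generating set:
f_1 = 2x^2 - 4x - 6, LT = x^2.
f_2 = -xy - 3y + 2, LT = xy.

S(f_1,f_2): lcm = x^2y. S = -5xy + 2x - 3y.
  leading term xy: subtract (5)·f_2 from -5xy + 2x - 3y → 2x + 12y - 10
  leading term x: no divisor's leading term divides it; move 2x to the remainder.
  leading term y: no divisor's leading term divides it; move 12y to the remainder.
  leading term 1: no divisor's leading term divides it; move -10 to the remainder.
  remainder 2x + 12y - 10 ≠ 0; add g_3 = 2x + 12y - 10 to the basis.

S(f_2,g_3): lcm = xy. S = -6y^2 + 8y - 2.
  leading term y^2: no divisor's leading term divides it; move -6y^2 to the remainder.
  leading term y: no divisor's leading term divides it; move 8y to the remainder.
  leading term 1: no divisor's leading term divides it; move -2 to the remainder.
  remainder -6y^2 + 8y - 2 ≠ 0; add g_4 = -6y^2 + 8y - 2 to the basis.

The other S-polynomials (S(f_1,g_3), S(f_1,g_4), S(f_2,g_4), S(g_3,g_4)) all reduce to 0 modulo the current basis, so we have a Gröbner basis.
Inter-reduce: drop elements whose leading term is divisible by another's, tail-reduce, and make monic.
Reduced Gröbner basis: {x + 6y - 5, y^2 - 4/3y + 1/3}.

Buchberger on the second generating set:
h_1 = -4x^2 - 5xy + x - 15y + 22, LT = x^2.
h_2 = 4xy + 12y - 8, LT = xy.

S(h_1,h_2): lcm = x^2y. S = 5/4xy^2 - 13/4xy + 2x + 15/4y^2 - 11/2y.
  leading term xy^2: subtract (5/16y)·h_2 from 5/4xy^2 - 13/4xy + 2x + 15/4y^2 - 11/2y → -13/4xy + 2x - 3y
  leading term xy: subtract (-13/16)·h_2 from -13/4xy + 2x - 3y → 2x + 27/4y - 13/2
  leading term x: no divisor's leading term divides it; move 2x to the remainder.
  leading term y: no divisor's leading term divides it; move 27/4y to the remainder.
  leading term 1: no divisor's leading term divides it; move -13/2 to the remainder.
  remainder 2x + 27/4y - 13/2 ≠ 0; add k_3 = 2x + 27/4y - 13/2 to the basis.

S(h_2,k_3): lcm = xy. S = -27/8y^2 + 25/4y - 2.
  leading term y^2: no divisor's leading term divides it; move -27/8y^2 to the remainder.
  leading term y: no divisor's leading term divides it; move 25/4y to the remainder.
  leading term 1: no divisor's leading term divides it; move -2 to the remainder.
  remainder -27/8y^2 + 25/4y - 2 ≠ 0; add k_4 = -27/8y^2 + 25/4y - 2 to the basis.

The other S-polynomials (S(h_1,k_3), S(h_1,k_4), S(h_2,k_4), S(k_3,k_4)) all reduce to 0 modulo the current basis, so we have a Gröbner basis.
Inter-reduce: drop elements whose leading term is divisible by another's, tail-reduce, and make monic.
Reduced Gröbner basis: {x + 27/8y - 13/4, y^2 - 50/27y + 16/27}.

These differ, so the ideals are not equal.

No, the ideals differ.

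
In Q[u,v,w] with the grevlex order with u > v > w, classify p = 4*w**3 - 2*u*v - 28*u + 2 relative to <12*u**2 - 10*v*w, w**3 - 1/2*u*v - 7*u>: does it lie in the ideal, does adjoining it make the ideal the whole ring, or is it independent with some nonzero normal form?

First compute the reduced Gröbner basis of I by Buchberger's algorithm.
f_1 = 12*u**2 - 10*v*w, LT = u**2.
f_2 = w**3 - 1/2*u*v - 7*u, LT = w**3.

S(f_1,f_2): leading monomials are coprime, so the S-polynomial reduces to 0 (Buchberger's first criterion).
Every S-polynomial of the final basis reduces to 0, so we have a Gröbner basis.
Inter-reduce: drop elements whose leading term is divisible by another's, tail-reduce, and make monic.
Reduced Gröbner basis: {w**3 - 1/2*u*v - 7*u, u**2 - 5/6*v*w}.
Label its elements g_1 = w**3 - 1/2*u*v - 7*u, g_2 = u**2 - 5/6*v*w.

Reduce p = 4*w**3 - 2*u*v - 28*u + 2 modulo G:
  leading term w**3: subtract (4)·g_1 from 4*w**3 - 2*u*v - 28*u + 2 → 2
  leading term 1: no divisor's leading term divides it; move 2 to the remainder.
  normal form = 2.
The normal form is nonzero, so p ∉ I. Since p minus its normal form lies in I, I + (p) = I + (r) where r = 2; decide whether this ideal is the whole ring.
Here r = 2 is a nonzero constant, hence a unit: 1 ∈ I + (p), the Gröbner basis of I + (p) is {1}, and the enlarged system has no common solution — adjoining p is inconsistent.

Adjoining 4*w**3 - 2*u*v - 28*u + 2 makes the ideal the whole ring: the system is inconsistent.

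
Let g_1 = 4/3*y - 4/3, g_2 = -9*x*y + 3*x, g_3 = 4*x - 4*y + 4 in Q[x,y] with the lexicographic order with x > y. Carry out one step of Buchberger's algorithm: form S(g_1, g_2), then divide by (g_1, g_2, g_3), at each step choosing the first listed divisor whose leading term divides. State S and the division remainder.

S(g_1, g_2) = -2/3*x; remainder on division = 0.

lcm(LM(g_1), LM(g_2)) = x*y.
S = (lcm/LT(g_1))·g_1 − (lcm/LT(g_2))·g_2 = -2/3*x.
Reduce S modulo (g_1, g_2, g_3) in that order:
  leading term x: subtract (-1/6)·g_3 from -2/3*x → -2/3*y + 2/3
  leading term y: subtract (-1/2)·g_1 from -2/3*y + 2/3 → 0
The remainder is 0, so this S-polynomial contributes no new basis element.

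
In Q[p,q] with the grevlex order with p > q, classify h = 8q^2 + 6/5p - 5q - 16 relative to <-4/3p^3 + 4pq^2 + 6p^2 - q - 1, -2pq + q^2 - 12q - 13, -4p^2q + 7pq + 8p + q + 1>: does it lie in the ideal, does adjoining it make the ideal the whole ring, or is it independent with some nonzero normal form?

Adjoining 8q^2 + 6/5p - 5q - 16 makes the ideal the whole ring: the system is inconsistent.

First compute the reduced Gröbner basis of I by Buchberger's algorithm.
f_1 = -4/3p^3 + 4pq^2 + 6p^2 - q - 1, LT = p^3.
f_2 = -2pq + q^2 - 12q - 13, LT = pq.
f_3 = -4p^2q + 7pq + 8p + q + 1, LT = p^2q.

S(f_1,f_2): lcm = p^3q. S = 1/2p^2q^2 - 3pq^3 - 21/2p^2q - 13/2p^2 + 3/4q^2 + 3/4q.
  reduce S modulo (f_1, f_2, f_3):
  remainder -11/8q^4 + 99/8q^3 - 13/2p^2 + 98q^2 + 273/4p - 2433/8q - 3107/8 ≠ 0; add k_4 = -11/8q^4 + 99/8q^3 - 13/2p^2 + 98q^2 + 273/4p - 2433/8q - 3107/8 to the basis.

S(f_1,f_3): lcm = p^3q. S = -3pq^3 - 11/4p^2q + 2p^2 + 1/4pq + 3/4q^2 + 1/4p + 3/4q.
  reduce S modulo (f_1, f_2, f_3, k_4):
  remainder 61/16q^3 + 100/11p^2 - 6163/88q^2 - 4957/88p + 42409/176q + 27703/88 ≠ 0; add k_5 = 61/16q^3 + 100/11p^2 - 6163/88q^2 - 4957/88p + 42409/176q + 27703/88 to the basis.

S(f_2,f_3): lcm = p^2q. S = -1/2pq^2 + 31/4pq + 17/2p + 1/4q + 1/4.
  reduce S modulo (f_1, f_2, f_3, k_4, k_5):
  remainder 400/671p^2 + 12253/5368q^2 + 3225/671p - 73003/2684q - 158259/5368 ≠ 0; add k_6 = 400/671p^2 + 12253/5368q^2 + 3225/671p - 73003/2684q - 158259/5368 to the basis.

S(f_3,k_4): lcm = p^2q^4. S = 9p^2q^3 - 7/4pq^4 - 52/11p^4 + 784/11p^2q^2 - 2pq^3 - 1/4q^4 + 546/11p^3 - 2433/11p^2q - 1/4q^3 - 3107/11p^2.
  reduce S modulo (f_1, f_2, f_3, k_4, k_5, k_6):
  remainder -119820589/70400q^2 - 1191913/352p + 694879739/35200q + 1509580067/70400 ≠ 0; add k_7 = -119820589/70400q^2 - 1191913/352p + 694879739/35200q + 1509580067/70400 to the basis.

S(f_2,k_5): lcm = pq^3. S = -1/2q^4 - 1600/671p^3 + 12326/671pq^2 + 6q^3 + 9914/671p^2 - 42409/671pq + 13/2q^2 - 55406/671p.
  reduce S modulo (f_1, f_2, f_3, k_4, k_5, k_6, k_7):
  remainder -219625879744/80399615219p - 1119838161943/80399615219q - 1119838161943/80399615219 ≠ 0; add k_8 = -219625879744/80399615219p - 1119838161943/80399615219q - 1119838161943/80399615219 to the basis.

S(f_3,k_5): lcm = p^2q^3. S = -1600/671p^4 + 12326/671p^2q^2 - 7/4pq^3 + 9914/671p^3 - 42409/671p^2q - 2pq^2 - 1/4q^3 - 55406/671p^2 - 1/4q^2.
  reduce S modulo (f_1, f_2, f_3, k_4, k_5, k_6, k_7, k_8):
  remainder 4534235252167181/53588714657536q + 4534235252167181/53588714657536 ≠ 0; add k_9 = 4534235252167181/53588714657536q + 4534235252167181/53588714657536 to the basis.

The other S-polynomials (S(f_1,k_4), S(f_2,k_4), S(f_1,k_5), S(k_4,k_5), S(f_1,k_6), S(f_2,k_6), S(f_3,k_6), S(k_4,k_6), S(k_5,k_6), S(f_1,k_7), S(f_2,k_7), S(f_3,k_7), S(k_4,k_7), S(k_5,k_7), S(k_6,k_7), S(f_1,k_8), S(f_2,k_8), S(f_3,k_8), S(k_4,k_8), S(k_5,k_8), S(k_6,k_8), S(k_7,k_8), S(f_1,k_9), S(f_2,k_9), S(f_3,k_9), S(k_4,k_9), S(k_5,k_9), S(k_6,k_9), S(k_7,k_9), S(k_8,k_9)) all reduce to 0 modulo the current basis, so we have a Gröbner basis.
Inter-reduce: drop elements whose leading term is divisible by another's, tail-reduce, and make monic.
Reduced Gröbner basis: {p, q + 1}.
Label its elements g_1 = p, g_2 = q + 1.

Reduce h = 8q^2 + 6/5p - 5q - 16 modulo G:
  leading term q^2: subtract (8q)·g_2 from 8q^2 + 6/5p - 5q - 16 → 6/5p - 13q - 16
  leading term p: subtract (6/5)·g_1 from 6/5p - 13q - 16 → -13q - 16
  leading term q: subtract (-13)·g_2 from -13q - 16 → -3
  leading term 1: no divisor's leading term divides it; move -3 to the remainder.
  normal form = -3.
The normal form is nonzero, so h ∉ I. Since h minus its normal form lies in I, I + (h) = I + (r) where r = -3; decide whether this ideal is the whole ring.
Here r = -3 is a nonzero constant, hence a unit: 1 ∈ I + (h), the Gröbner basis of I + (h) is {1}, and the enlarged system has no common solution — adjoining h is inconsistent.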